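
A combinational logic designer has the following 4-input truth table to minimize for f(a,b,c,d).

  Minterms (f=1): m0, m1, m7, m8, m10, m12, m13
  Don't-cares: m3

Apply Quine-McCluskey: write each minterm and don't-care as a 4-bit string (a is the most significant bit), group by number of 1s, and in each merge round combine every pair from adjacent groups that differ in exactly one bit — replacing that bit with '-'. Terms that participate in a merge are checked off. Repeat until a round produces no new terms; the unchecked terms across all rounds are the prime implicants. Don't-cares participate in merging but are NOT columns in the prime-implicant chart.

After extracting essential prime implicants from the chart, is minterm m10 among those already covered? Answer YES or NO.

YES

[col 0] 0000*, 0001*, 0011*, 0111*, 1000*, 1010*, 1100*, 1101*
[col 1] -000, 0-11, 00-1, 000-, 1-00, 10-0, 110-
Prime implicants: -000, 0-11, 00-1, 000-, 1-00, 10-0, 110-
PI chart (minterm → PIs covering it):
  0 | -000,000-
  1 | 00-1,000-
  7 | 0-11  (sole → essential)
  8 | -000,1-00,10-0
  10 | 10-0  (sole → essential)
  12 | 1-00,110-
  13 | 110-  (sole → essential)
Essential prime implicants: 0-11, 10-0, 110-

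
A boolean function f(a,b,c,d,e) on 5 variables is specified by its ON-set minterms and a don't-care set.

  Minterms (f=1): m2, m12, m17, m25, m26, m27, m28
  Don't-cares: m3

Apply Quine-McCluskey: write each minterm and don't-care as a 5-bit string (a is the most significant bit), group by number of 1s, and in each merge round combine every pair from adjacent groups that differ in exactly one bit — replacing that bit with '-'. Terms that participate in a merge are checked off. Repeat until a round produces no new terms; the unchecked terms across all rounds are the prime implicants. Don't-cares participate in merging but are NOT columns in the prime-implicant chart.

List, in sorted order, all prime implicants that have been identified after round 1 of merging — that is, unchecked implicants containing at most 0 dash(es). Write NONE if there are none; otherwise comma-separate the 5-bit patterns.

NONE

size-2^0 implicants → 00010(✓)  00011(✓)  01100(✓)  10001(✓)  11001(✓)  11010(✓)  11011(✓)  11100(✓)
size-2^1 implicants → -1100  0001-  1-001  110-1  1101-
Unchecked terms (primes): -1100, 0001-, 1-001, 110-1, 1101-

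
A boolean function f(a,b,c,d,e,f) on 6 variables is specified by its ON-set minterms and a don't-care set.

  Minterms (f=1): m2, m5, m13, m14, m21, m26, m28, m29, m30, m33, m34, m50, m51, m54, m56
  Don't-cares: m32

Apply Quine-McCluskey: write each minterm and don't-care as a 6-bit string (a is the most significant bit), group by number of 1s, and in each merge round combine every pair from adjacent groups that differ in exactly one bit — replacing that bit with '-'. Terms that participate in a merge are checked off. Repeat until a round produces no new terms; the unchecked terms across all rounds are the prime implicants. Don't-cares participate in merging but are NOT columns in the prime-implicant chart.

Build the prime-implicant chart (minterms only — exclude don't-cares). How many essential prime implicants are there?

Round 0: 000010✓ 000101✓ 001101✓ 001110✓ 010101✓ 011010✓ 011100✓ 011101✓ 011110✓ 100000✓ 100001✓ 100010✓ 110010✓ 110011✓ 110110✓ 111000
Round 1: -00010 0-0101✓ 0-1101✓ 0-1110 00-101✓ 01-101✓ 011-10 0111-0 01110- 1-0010 1000-0 10000- 110-10 11001-
Round 2: 0--101
PIs = {-00010, 0--101, 0-1110, 011-10, 0111-0, 01110-, 1-0010, 1000-0, 10000-, 110-10, 11001-, 111000}
Coverage chart:
  m2: -00010 ←essential
  m5: 0--101 ←essential
  m13: 0--101 ←essential
  m14: 0-1110 ←essential
  m21: 0--101 ←essential
  m26: 011-10 ←essential
  m28: 0111-0,01110-
  m29: 0--101,01110-
  m30: 0-1110,011-10,0111-0
  m33: 10000- ←essential
  m34: -00010,1-0010,1000-0
  m50: 1-0010,110-10,11001-
  m51: 11001- ←essential
  m54: 110-10 ←essential
  m56: 111000 ←essential
Essential: -00010, 0--101, 0-1110, 011-10, 10000-, 110-10, 11001-, 111000

8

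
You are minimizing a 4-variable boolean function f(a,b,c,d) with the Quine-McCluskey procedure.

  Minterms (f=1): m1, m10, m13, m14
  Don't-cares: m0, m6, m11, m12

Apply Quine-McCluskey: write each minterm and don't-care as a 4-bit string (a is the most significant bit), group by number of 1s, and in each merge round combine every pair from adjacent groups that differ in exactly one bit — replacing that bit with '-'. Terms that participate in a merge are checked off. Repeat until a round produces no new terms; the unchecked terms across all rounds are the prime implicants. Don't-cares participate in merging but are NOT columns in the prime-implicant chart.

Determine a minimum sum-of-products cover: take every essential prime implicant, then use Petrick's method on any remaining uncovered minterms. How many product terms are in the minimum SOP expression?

size-2^0 implicants → 0000(✓)  0001(✓)  0110(✓)  1010(✓)  1011(✓)  1100(✓)  1101(✓)  1110(✓)
size-2^1 implicants → -110  000-  1-10  101-  11-0  110-
Unchecked terms (primes): -110, 000-, 1-10, 101-, 11-0, 110-
Minterm coverage:
  m1 ⊆ 000- [E]
  m10 ⊆ 1-10,101-
  m13 ⊆ 110- [E]
  m14 ⊆ -110,1-10,11-0
E = {000-, 110-}
Petrick residual → 1-10
Cover = a'b'c' + acd' + abc'  |cover|=3

3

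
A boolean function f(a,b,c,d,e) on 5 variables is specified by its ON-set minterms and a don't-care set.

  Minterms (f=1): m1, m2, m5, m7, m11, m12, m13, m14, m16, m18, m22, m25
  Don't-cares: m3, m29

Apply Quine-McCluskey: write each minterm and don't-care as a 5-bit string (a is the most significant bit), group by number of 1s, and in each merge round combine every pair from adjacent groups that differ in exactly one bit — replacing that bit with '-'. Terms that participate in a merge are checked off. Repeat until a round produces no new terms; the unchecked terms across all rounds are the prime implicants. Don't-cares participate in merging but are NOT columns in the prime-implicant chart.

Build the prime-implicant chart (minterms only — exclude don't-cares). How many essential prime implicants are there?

6

size-2^0 implicants → 00001(✓)  00010(✓)  00011(✓)  00101(✓)  00111(✓)  01011(✓)  01100(✓)  01101(✓)  01110(✓)  10000(✓)  10010(✓)  10110(✓)  11001(✓)  11101(✓)
size-2^1 implicants → -0010  -1101  0-011  0-101  00-01(✓)  00-11(✓)  000-1(✓)  0001-  001-1(✓)  011-0  0110-  10-10  100-0  11-01
size-2^2 implicants → 00--1
Unchecked terms (primes): -0010, -1101, 0-011, 0-101, 00--1, 0001-, 011-0, 0110-, 10-10, 100-0, 11-01
Minterm coverage:
  m1 ⊆ 00--1 [E]
  m2 ⊆ -0010,0001-
  m5 ⊆ 0-101,00--1
  m7 ⊆ 00--1 [E]
  m11 ⊆ 0-011 [E]
  m12 ⊆ 011-0,0110-
  m13 ⊆ -1101,0-101,0110-
  m14 ⊆ 011-0 [E]
  m16 ⊆ 100-0 [E]
  m18 ⊆ -0010,10-10,100-0
  m22 ⊆ 10-10 [E]
  m25 ⊆ 11-01 [E]
E = {0-011, 00--1, 011-0, 10-10, 100-0, 11-01}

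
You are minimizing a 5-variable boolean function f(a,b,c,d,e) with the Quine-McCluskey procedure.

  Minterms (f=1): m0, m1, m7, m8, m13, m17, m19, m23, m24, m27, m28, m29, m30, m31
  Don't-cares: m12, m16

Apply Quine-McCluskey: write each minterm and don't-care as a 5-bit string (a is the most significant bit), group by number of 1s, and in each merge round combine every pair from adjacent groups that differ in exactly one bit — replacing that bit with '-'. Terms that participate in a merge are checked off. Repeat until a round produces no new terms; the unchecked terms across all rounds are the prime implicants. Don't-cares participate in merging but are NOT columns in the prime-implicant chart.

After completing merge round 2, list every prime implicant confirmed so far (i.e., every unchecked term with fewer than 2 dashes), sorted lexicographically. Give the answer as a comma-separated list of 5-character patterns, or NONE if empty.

-0111, 100-1

[col 0] 00000*, 00001*, 00111*, 01000*, 01100*, 01101*, 10000*, 10001*, 10011*, 10111*, 11000*, 11011*, 11100*, 11101*, 11110*, 11111*
[col 1] -0000*, -0001*, -0111, -1000*, -1100*, -1101*, 0-000*, 0000-*, 01-00*, 0110-*, 1-000*, 1-011*, 1-111*, 10-11*, 100-1, 1000-*, 11-00*, 11-11*, 111-0*, 111-1*, 1110-*, 1111-*
[col 2] --000, -000-, -1-00, -110-, 1--11, 111--
Prime implicants: --000, -000-, -0111, -1-00, -110-, 1--11, 100-1, 111--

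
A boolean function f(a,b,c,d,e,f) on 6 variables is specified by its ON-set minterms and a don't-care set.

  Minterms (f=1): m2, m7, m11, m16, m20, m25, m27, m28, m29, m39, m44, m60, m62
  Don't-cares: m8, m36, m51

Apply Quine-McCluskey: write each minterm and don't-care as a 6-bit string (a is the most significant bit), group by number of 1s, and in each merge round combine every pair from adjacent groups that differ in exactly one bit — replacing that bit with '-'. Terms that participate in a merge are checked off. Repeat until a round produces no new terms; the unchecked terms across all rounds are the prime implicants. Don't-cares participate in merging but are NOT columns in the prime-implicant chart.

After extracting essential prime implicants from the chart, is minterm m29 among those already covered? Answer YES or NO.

[col 0] 000010, 000111*, 001000, 001011*, 010000*, 010100*, 011001*, 011011*, 011100*, 011101*, 100100*, 100111*, 101100*, 110011, 111100*, 111110*
[col 1] -00111, -11100, 0-1011, 01-100, 010-00, 011-01, 0110-1, 01110-, 1-1100, 10-100, 1111-0
Prime implicants: -00111, -11100, 0-1011, 000010, 001000, 01-100, 010-00, 011-01, 0110-1, 01110-, 1-1100, 10-100, 110011, 1111-0
PI chart (minterm → PIs covering it):
  2 | 000010  (sole → essential)
  7 | -00111  (sole → essential)
  11 | 0-1011  (sole → essential)
  16 | 010-00  (sole → essential)
  20 | 01-100,010-00
  25 | 011-01,0110-1
  27 | 0-1011,0110-1
  28 | -11100,01-100,01110-
  29 | 011-01,01110-
  39 | -00111  (sole → essential)
  44 | 1-1100,10-100
  60 | -11100,1-1100,1111-0
  62 | 1111-0  (sole → essential)
Essential prime implicants: -00111, 0-1011, 000010, 010-00, 1111-0

NO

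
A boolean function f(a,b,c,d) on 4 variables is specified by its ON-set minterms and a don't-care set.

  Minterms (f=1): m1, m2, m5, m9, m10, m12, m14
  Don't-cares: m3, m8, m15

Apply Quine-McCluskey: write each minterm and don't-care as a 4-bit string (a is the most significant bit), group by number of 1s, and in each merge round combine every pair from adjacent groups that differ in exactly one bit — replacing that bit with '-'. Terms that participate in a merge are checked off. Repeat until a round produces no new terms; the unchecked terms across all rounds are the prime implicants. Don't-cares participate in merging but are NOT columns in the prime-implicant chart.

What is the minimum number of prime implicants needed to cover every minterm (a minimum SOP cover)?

Round 0: 0001✓ 0010✓ 0011✓ 0101✓ 1000✓ 1001✓ 1010✓ 1100✓ 1110✓ 1111✓
Round 1: -001 -010 0-01 00-1 001- 1-00✓ 1-10✓ 10-0✓ 100- 11-0✓ 111-
Round 2: 1--0
PIs = {-001, -010, 0-01, 00-1, 001-, 1--0, 100-, 111-}
Coverage chart:
  m1: -001,0-01,00-1
  m2: -010,001-
  m5: 0-01 ←essential
  m9: -001,100-
  m10: -010,1--0
  m12: 1--0 ←essential
  m14: 1--0,111-
Essential: 0-01, 1--0
Petrick residual → -001, -010
Min cover (4 terms): b'c'd + b'cd' + a'c'd + ad'

4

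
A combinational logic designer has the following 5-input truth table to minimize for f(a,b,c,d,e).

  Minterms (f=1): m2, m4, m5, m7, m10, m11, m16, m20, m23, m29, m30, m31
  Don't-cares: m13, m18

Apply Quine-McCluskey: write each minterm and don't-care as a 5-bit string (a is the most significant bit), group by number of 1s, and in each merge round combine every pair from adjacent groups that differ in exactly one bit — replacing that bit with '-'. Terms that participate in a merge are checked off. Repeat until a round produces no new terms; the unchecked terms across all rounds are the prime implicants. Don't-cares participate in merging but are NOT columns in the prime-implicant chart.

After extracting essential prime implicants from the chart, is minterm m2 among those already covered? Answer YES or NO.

NO

Round 0: 00010✓ 00100✓ 00101✓ 00111✓ 01010✓ 01011✓ 01101✓ 10000✓ 10010✓ 10100✓ 10111✓ 11101✓ 11110✓ 11111✓
Round 1: -0010 -0100 -0111 -1101 0-010 0-101 001-1 0010- 0101- 1-111 10-00 100-0 111-1 1111-
PIs = {-0010, -0100, -0111, -1101, 0-010, 0-101, 001-1, 0010-, 0101-, 1-111, 10-00, 100-0, 111-1, 1111-}
Coverage chart:
  m2: -0010,0-010
  m4: -0100,0010-
  m5: 0-101,001-1,0010-
  m7: -0111,001-1
  m10: 0-010,0101-
  m11: 0101- ←essential
  m16: 10-00,100-0
  m20: -0100,10-00
  m23: -0111,1-111
  m29: -1101,111-1
  m30: 1111- ←essential
  m31: 1-111,111-1,1111-
Essential: 0101-, 1111-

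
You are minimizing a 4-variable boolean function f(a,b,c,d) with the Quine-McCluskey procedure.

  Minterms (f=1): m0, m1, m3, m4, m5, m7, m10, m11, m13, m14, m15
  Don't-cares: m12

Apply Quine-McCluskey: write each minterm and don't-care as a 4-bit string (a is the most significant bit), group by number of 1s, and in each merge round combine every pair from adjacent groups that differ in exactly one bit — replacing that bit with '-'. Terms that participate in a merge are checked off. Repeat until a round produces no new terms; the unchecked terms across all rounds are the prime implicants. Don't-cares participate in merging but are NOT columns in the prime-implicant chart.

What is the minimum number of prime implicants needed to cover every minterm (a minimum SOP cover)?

4

size-2^0 implicants → 0000(✓)  0001(✓)  0011(✓)  0100(✓)  0101(✓)  0111(✓)  1010(✓)  1011(✓)  1100(✓)  1101(✓)  1110(✓)  1111(✓)
size-2^1 implicants → -011(✓)  -100(✓)  -101(✓)  -111(✓)  0-00(✓)  0-01(✓)  0-11(✓)  00-1(✓)  000-(✓)  01-1(✓)  010-(✓)  1-10(✓)  1-11(✓)  101-(✓)  11-0(✓)  11-1(✓)  110-(✓)  111-(✓)
size-2^2 implicants → --11  -1-1  -10-  0--1  0-0-  1-1-  11--
Unchecked terms (primes): --11, -1-1, -10-, 0--1, 0-0-, 1-1-, 11--
Minterm coverage:
  m0 ⊆ 0-0- [E]
  m1 ⊆ 0--1,0-0-
  m3 ⊆ --11,0--1
  m4 ⊆ -10-,0-0-
  m5 ⊆ -1-1,-10-,0--1,0-0-
  m7 ⊆ --11,-1-1,0--1
  m10 ⊆ 1-1- [E]
  m11 ⊆ --11,1-1-
  m13 ⊆ -1-1,-10-,11--
  m14 ⊆ 1-1-,11--
  m15 ⊆ --11,-1-1,1-1-,11--
E = {0-0-, 1-1-}
Petrick residual → --11, -1-1
Cover = cd + bd + a'c' + ac  |cover|=4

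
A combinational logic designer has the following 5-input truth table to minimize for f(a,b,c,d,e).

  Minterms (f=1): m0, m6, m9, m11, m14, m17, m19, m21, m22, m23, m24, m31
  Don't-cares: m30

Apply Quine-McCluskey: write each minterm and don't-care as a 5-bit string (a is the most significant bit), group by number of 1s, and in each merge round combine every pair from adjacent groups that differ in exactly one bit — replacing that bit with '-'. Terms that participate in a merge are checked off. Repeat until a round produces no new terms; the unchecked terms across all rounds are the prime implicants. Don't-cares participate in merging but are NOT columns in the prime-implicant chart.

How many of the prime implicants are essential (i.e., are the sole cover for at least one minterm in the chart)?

size-2^0 implicants → 00000  00110(✓)  01001(✓)  01011(✓)  01110(✓)  10001(✓)  10011(✓)  10101(✓)  10110(✓)  10111(✓)  11000  11110(✓)  11111(✓)
size-2^1 implicants → -0110(✓)  -1110(✓)  0-110(✓)  010-1  1-110(✓)  1-111(✓)  10-01(✓)  10-11(✓)  100-1(✓)  101-1(✓)  1011-(✓)  1111-(✓)
size-2^2 implicants → --110  1-11-  10--1
Unchecked terms (primes): --110, 00000, 010-1, 1-11-, 10--1, 11000
Minterm coverage:
  m0 ⊆ 00000 [E]
  m6 ⊆ --110 [E]
  m9 ⊆ 010-1 [E]
  m11 ⊆ 010-1 [E]
  m14 ⊆ --110 [E]
  m17 ⊆ 10--1 [E]
  m19 ⊆ 10--1 [E]
  m21 ⊆ 10--1 [E]
  m22 ⊆ --110,1-11-
  m23 ⊆ 1-11-,10--1
  m24 ⊆ 11000 [E]
  m31 ⊆ 1-11- [E]
E = {--110, 00000, 010-1, 1-11-, 10--1, 11000}

6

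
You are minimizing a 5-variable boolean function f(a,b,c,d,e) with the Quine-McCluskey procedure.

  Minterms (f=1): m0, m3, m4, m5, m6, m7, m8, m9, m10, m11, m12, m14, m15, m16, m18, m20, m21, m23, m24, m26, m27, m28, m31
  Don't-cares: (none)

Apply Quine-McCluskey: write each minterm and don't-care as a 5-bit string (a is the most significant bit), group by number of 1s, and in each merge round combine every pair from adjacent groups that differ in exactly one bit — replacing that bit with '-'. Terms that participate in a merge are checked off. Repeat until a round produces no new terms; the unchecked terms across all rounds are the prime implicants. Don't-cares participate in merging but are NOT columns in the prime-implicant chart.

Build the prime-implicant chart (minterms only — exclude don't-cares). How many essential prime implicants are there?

4

size-2^0 implicants → 00000(✓)  00011(✓)  00100(✓)  00101(✓)  00110(✓)  00111(✓)  01000(✓)  01001(✓)  01010(✓)  01011(✓)  01100(✓)  01110(✓)  01111(✓)  10000(✓)  10010(✓)  10100(✓)  10101(✓)  10111(✓)  11000(✓)  11010(✓)  11011(✓)  11100(✓)  11111(✓)
size-2^1 implicants → -0000(✓)  -0100(✓)  -0101(✓)  -0111(✓)  -1000(✓)  -1010(✓)  -1011(✓)  -1100(✓)  -1111(✓)  0-000(✓)  0-011(✓)  0-100(✓)  0-110(✓)  0-111(✓)  00-00(✓)  00-11(✓)  001-0(✓)  001-1(✓)  0010-(✓)  0011-(✓)  01-00(✓)  01-10(✓)  01-11(✓)  010-0(✓)  010-1(✓)  0100-(✓)  0101-(✓)  011-0(✓)  0111-(✓)  1-000(✓)  1-010(✓)  1-100(✓)  1-111(✓)  10-00(✓)  100-0(✓)  101-1(✓)  1010-(✓)  11-00(✓)  11-11(✓)  110-0(✓)  1101-(✓)
size-2^2 implicants → --000(✓)  --100(✓)  --111  -0-00(✓)  -01-1  -010-  -1-00(✓)  -1-11  -10-0  -101-  0--00(✓)  0--11  0-1-0  0-11-  001--  01--0  01-1-  010--  1--00(✓)  1-0-0
size-2^3 implicants → ---00
Unchecked terms (primes): ---00, --111, -01-1, -010-, -1-11, -10-0, -101-, 0--11, 0-1-0, 0-11-, 001--, 01--0, 01-1-, 010--, 1-0-0
Minterm coverage:
  m0 ⊆ ---00 [E]
  m3 ⊆ 0--11 [E]
  m4 ⊆ ---00,-010-,0-1-0,001--
  m5 ⊆ -01-1,-010-,001--
  m6 ⊆ 0-1-0,0-11-,001--
  m7 ⊆ --111,-01-1,0--11,0-11-,001--
  m8 ⊆ ---00,-10-0,01--0,010--
  m9 ⊆ 010-- [E]
  m10 ⊆ -10-0,-101-,01--0,01-1-,010--
  m11 ⊆ -1-11,-101-,0--11,01-1-,010--
  m12 ⊆ ---00,0-1-0,01--0
  m14 ⊆ 0-1-0,0-11-,01--0,01-1-
  m15 ⊆ --111,-1-11,0--11,0-11-,01-1-
  m16 ⊆ ---00,1-0-0
  m18 ⊆ 1-0-0 [E]
  m20 ⊆ ---00,-010-
  m21 ⊆ -01-1,-010-
  m23 ⊆ --111,-01-1
  m24 ⊆ ---00,-10-0,1-0-0
  m26 ⊆ -10-0,-101-,1-0-0
  m27 ⊆ -1-11,-101-
  m28 ⊆ ---00 [E]
  m31 ⊆ --111,-1-11
E = {---00, 0--11, 010--, 1-0-0}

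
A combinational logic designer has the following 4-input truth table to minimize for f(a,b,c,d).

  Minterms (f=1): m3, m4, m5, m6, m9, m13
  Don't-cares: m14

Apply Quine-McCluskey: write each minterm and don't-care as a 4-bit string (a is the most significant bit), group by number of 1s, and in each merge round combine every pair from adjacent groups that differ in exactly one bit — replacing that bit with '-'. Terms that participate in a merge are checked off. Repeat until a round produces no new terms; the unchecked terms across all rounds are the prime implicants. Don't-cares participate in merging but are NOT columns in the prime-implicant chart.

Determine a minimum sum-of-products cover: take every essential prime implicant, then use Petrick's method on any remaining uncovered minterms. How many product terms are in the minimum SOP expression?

4

size-2^0 implicants → 0011  0100(✓)  0101(✓)  0110(✓)  1001(✓)  1101(✓)  1110(✓)
size-2^1 implicants → -101  -110  01-0  010-  1-01
Unchecked terms (primes): -101, -110, 0011, 01-0, 010-, 1-01
Minterm coverage:
  m3 ⊆ 0011 [E]
  m4 ⊆ 01-0,010-
  m5 ⊆ -101,010-
  m6 ⊆ -110,01-0
  m9 ⊆ 1-01 [E]
  m13 ⊆ -101,1-01
E = {0011, 1-01}
Petrick residual → -101, 01-0
Cover = bc'd + a'b'cd + a'bd' + ac'd  |cover|=4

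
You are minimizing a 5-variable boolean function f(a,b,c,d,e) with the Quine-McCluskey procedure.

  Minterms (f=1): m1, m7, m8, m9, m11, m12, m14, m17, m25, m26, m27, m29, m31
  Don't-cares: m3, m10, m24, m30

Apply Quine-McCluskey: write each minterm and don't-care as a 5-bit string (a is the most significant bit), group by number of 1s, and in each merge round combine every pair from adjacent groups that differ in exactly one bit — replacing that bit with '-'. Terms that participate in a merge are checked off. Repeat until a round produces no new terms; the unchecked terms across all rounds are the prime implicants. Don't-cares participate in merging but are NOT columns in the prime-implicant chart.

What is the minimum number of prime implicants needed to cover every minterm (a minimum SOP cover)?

5

Round 0: 00001✓ 00011✓ 00111✓ 01000✓ 01001✓ 01010✓ 01011✓ 01100✓ 01110✓ 10001✓ 11000✓ 11001✓ 11010✓ 11011✓ 11101✓ 11110✓ 11111✓
Round 1: -0001✓ -1000✓ -1001✓ -1010✓ -1011✓ -1110✓ 0-001✓ 0-011✓ 00-11 000-1✓ 01-00✓ 01-10✓ 010-0✓ 010-1✓ 0100-✓ 0101-✓ 011-0✓ 1-001✓ 11-01✓ 11-10✓ 11-11✓ 110-0✓ 110-1✓ 1100-✓ 1101-✓ 111-1✓ 1111-✓
Round 2: --001 -1-10 -10-0✓ -10-1✓ -100-✓ -101-✓ 0-0-1 01--0 010--✓ 11--1 11-1- 110--✓
Round 3: -10--
PIs = {--001, -1-10, -10--, 0-0-1, 00-11, 01--0, 11--1, 11-1-}
Coverage chart:
  m1: --001,0-0-1
  m7: 00-11 ←essential
  m8: -10--,01--0
  m9: --001,-10--,0-0-1
  m11: -10--,0-0-1
  m12: 01--0 ←essential
  m14: -1-10,01--0
  m17: --001 ←essential
  m25: --001,-10--,11--1
  m26: -1-10,-10--,11-1-
  m27: -10--,11--1,11-1-
  m29: 11--1 ←essential
  m31: 11--1,11-1-
Essential: --001, 00-11, 01--0, 11--1
Petrick residual → -10--
Min cover (5 terms): c'd'e + bc' + a'b'de + a'be' + abe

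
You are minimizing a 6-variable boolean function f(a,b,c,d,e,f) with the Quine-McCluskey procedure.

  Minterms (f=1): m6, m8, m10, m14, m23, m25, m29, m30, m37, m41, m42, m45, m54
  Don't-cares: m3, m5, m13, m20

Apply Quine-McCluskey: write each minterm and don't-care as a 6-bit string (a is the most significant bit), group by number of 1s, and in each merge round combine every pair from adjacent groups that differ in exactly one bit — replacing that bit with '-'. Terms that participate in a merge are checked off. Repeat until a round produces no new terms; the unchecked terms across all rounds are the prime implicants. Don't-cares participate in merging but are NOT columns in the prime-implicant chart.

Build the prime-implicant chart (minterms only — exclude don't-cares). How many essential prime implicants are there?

9

Round 0: 000011 000101✓ 000110✓ 001000✓ 001010✓ 001101✓ 001110✓ 010100 010111 011001✓ 011101✓ 011110✓ 100101✓ 101001✓ 101010✓ 101101✓ 110110
Round 1: -00101✓ -01010 -01101✓ 0-1101 0-1110 00-101✓ 00-110 001-10 0010-0 011-01 10-101✓ 101-01
Round 2: -0-101
PIs = {-0-101, -01010, 0-1101, 0-1110, 00-110, 000011, 001-10, 0010-0, 010100, 010111, 011-01, 101-01, 110110}
Coverage chart:
  m6: 00-110 ←essential
  m8: 0010-0 ←essential
  m10: -01010,001-10,0010-0
  m14: 0-1110,00-110,001-10
  m23: 010111 ←essential
  m25: 011-01 ←essential
  m29: 0-1101,011-01
  m30: 0-1110 ←essential
  m37: -0-101 ←essential
  m41: 101-01 ←essential
  m42: -01010 ←essential
  m45: -0-101,101-01
  m54: 110110 ←essential
Essential: -0-101, -01010, 0-1110, 00-110, 0010-0, 010111, 011-01, 101-01, 110110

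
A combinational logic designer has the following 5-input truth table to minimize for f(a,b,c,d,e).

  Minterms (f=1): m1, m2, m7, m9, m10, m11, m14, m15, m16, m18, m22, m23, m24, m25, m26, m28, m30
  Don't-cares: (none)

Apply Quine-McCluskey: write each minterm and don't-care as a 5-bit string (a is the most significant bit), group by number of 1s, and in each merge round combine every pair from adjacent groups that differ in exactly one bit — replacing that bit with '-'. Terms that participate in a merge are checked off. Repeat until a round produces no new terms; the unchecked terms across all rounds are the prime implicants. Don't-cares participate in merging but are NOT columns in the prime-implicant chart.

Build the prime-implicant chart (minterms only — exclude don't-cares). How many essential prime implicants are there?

4

[col 0] 00001*, 00010*, 00111*, 01001*, 01010*, 01011*, 01110*, 01111*, 10000*, 10010*, 10110*, 10111*, 11000*, 11001*, 11010*, 11100*, 11110*
[col 1] -0010*, -0111, -1001, -1010*, -1110*, 0-001, 0-010*, 0-111, 01-10*, 01-11*, 010-1, 0101-*, 0111-*, 1-000*, 1-010*, 1-110*, 10-10*, 100-0*, 1011-, 11-00*, 11-10*, 110-0*, 1100-, 111-0*
[col 2] --010, -1-10, 01-1-, 1--10, 1-0-0, 11--0
Prime implicants: --010, -0111, -1-10, -1001, 0-001, 0-111, 01-1-, 010-1, 1--10, 1-0-0, 1011-, 11--0, 1100-
PI chart (minterm → PIs covering it):
  1 | 0-001  (sole → essential)
  2 | --010  (sole → essential)
  7 | -0111,0-111
  9 | -1001,0-001,010-1
  10 | --010,-1-10,01-1-
  11 | 01-1-,010-1
  14 | -1-10,01-1-
  15 | 0-111,01-1-
  16 | 1-0-0  (sole → essential)
  18 | --010,1--10,1-0-0
  22 | 1--10,1011-
  23 | -0111,1011-
  24 | 1-0-0,11--0,1100-
  25 | -1001,1100-
  26 | --010,-1-10,1--10,1-0-0,11--0
  28 | 11--0  (sole → essential)
  30 | -1-10,1--10,11--0
Essential prime implicants: --010, 0-001, 1-0-0, 11--0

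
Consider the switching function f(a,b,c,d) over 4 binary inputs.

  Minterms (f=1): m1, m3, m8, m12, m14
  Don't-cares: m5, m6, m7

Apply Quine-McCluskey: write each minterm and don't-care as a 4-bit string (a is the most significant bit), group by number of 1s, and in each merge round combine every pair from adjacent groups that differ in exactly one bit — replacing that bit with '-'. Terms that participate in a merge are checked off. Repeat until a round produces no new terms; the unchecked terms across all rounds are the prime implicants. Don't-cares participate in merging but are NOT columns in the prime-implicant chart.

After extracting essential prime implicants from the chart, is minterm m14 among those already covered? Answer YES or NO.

NO

size-2^0 implicants → 0001(✓)  0011(✓)  0101(✓)  0110(✓)  0111(✓)  1000(✓)  1100(✓)  1110(✓)
size-2^1 implicants → -110  0-01(✓)  0-11(✓)  00-1(✓)  01-1(✓)  011-  1-00  11-0
size-2^2 implicants → 0--1
Unchecked terms (primes): -110, 0--1, 011-, 1-00, 11-0
Minterm coverage:
  m1 ⊆ 0--1 [E]
  m3 ⊆ 0--1 [E]
  m8 ⊆ 1-00 [E]
  m12 ⊆ 1-00,11-0
  m14 ⊆ -110,11-0
E = {0--1, 1-00}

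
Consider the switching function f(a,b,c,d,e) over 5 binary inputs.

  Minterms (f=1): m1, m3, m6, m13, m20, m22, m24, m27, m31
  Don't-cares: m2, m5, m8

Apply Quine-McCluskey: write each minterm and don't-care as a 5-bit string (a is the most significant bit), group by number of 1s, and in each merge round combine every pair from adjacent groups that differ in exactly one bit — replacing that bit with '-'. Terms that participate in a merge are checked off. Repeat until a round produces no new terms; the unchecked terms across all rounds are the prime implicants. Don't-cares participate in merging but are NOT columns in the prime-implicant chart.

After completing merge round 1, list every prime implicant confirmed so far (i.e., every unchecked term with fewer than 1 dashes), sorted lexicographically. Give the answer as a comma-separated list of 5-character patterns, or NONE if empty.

[col 0] 00001*, 00010*, 00011*, 00101*, 00110*, 01000*, 01101*, 10100*, 10110*, 11000*, 11011*, 11111*
[col 1] -0110, -1000, 0-101, 00-01, 00-10, 000-1, 0001-, 101-0, 11-11
Prime implicants: -0110, -1000, 0-101, 00-01, 00-10, 000-1, 0001-, 101-0, 11-11

NONE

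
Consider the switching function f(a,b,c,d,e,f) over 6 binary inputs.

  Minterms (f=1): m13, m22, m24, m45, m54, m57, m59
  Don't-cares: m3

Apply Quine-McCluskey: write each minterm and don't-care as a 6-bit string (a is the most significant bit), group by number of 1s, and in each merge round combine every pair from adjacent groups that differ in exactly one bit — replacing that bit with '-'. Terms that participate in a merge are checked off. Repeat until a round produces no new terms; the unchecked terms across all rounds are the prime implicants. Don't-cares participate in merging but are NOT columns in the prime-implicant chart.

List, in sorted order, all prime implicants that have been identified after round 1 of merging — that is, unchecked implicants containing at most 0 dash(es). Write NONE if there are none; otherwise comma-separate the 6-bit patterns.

000011, 011000

Round 0: 000011 001101✓ 010110✓ 011000 101101✓ 110110✓ 111001✓ 111011✓
Round 1: -01101 -10110 1110-1
PIs = {-01101, -10110, 000011, 011000, 1110-1}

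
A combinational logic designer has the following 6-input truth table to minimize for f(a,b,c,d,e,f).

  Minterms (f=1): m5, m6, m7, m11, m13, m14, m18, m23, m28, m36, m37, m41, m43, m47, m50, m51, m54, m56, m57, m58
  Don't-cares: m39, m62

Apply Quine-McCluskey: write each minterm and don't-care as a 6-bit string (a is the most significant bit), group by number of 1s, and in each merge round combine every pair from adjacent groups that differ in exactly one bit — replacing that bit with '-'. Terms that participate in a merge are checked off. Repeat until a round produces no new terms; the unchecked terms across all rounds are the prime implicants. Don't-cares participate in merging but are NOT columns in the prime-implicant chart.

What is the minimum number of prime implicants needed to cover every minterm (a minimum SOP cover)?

Round 0: 000101✓ 000110✓ 000111✓ 001011✓ 001101✓ 001110✓ 010010✓ 010111✓ 011100 100100✓ 100101✓ 100111✓ 101001✓ 101011✓ 101111✓ 110010✓ 110011✓ 110110✓ 111000✓ 111001✓ 111010✓ 111110✓
Round 1: -00101✓ -00111✓ -01011 -10010 0-0111 00-101 00-110 0001-1✓ 00011- 1-1001 10-111 1001-1✓ 10010- 101-11 1010-1 11-010✓ 11-110✓ 110-10✓ 11001- 111-10✓ 1110-0 11100-
Round 2: -001-1 11--10
PIs = {-001-1, -01011, -10010, 0-0111, 00-101, 00-110, 00011-, 011100, 1-1001, 10-111, 10010-, 101-11, 1010-1, 11--10, 11001-, 1110-0, 11100-}
Coverage chart:
  m5: -001-1,00-101
  m6: 00-110,00011-
  m7: -001-1,0-0111,00011-
  m11: -01011 ←essential
  m13: 00-101 ←essential
  m14: 00-110 ←essential
  m18: -10010 ←essential
  m23: 0-0111 ←essential
  m28: 011100 ←essential
  m36: 10010- ←essential
  m37: -001-1,10010-
  m41: 1-1001,1010-1
  m43: -01011,101-11,1010-1
  m47: 10-111,101-11
  m50: -10010,11--10,11001-
  m51: 11001- ←essential
  m54: 11--10 ←essential
  m56: 1110-0,11100-
  m57: 1-1001,11100-
  m58: 11--10,1110-0
Essential: -01011, -10010, 0-0111, 00-101, 00-110, 011100, 10010-, 11--10, 11001-
Petrick residual → 1-1001, 10-111, 1110-0
Min cover (12 terms): b'cd'ef + bc'd'ef' + a'c'def + a'b'de'f + a'b'def' + a'bcde'f' + acd'e'f + ab'def + ab'c'de' + abef' + abc'd'e + abcd'f'

12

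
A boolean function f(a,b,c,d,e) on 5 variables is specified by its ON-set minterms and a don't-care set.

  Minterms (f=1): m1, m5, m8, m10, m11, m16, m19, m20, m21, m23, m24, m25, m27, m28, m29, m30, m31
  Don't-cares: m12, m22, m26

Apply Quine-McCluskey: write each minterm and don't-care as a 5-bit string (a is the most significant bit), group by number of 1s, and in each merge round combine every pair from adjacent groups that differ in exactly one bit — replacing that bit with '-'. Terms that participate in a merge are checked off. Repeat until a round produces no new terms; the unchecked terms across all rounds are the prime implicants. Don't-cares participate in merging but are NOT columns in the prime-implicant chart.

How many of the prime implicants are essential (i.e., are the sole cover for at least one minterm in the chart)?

5

Round 0: 00001✓ 00101✓ 01000✓ 01010✓ 01011✓ 01100✓ 10000✓ 10011✓ 10100✓ 10101✓ 10110✓ 10111✓ 11000✓ 11001✓ 11010✓ 11011✓ 11100✓ 11101✓ 11110✓ 11111✓
Round 1: -0101 -1000✓ -1010✓ -1011✓ -1100✓ 00-01 01-00✓ 010-0✓ 0101-✓ 1-000✓ 1-011✓ 1-100✓ 1-101✓ 1-110✓ 1-111✓ 10-00✓ 10-11✓ 101-0✓ 101-1✓ 1010-✓ 1011-✓ 11-00✓ 11-01✓ 11-10✓ 11-11✓ 110-0✓ 110-1✓ 1100-✓ 1101-✓ 111-0✓ 111-1✓ 1110-✓ 1111-✓
Round 2: -1-00 -10-0 -101- 1--00 1--11 1-1-0✓ 1-1-1✓ 1-10-✓ 1-11-✓ 101--✓ 11--0✓ 11--1✓ 11-0-✓ 11-1-✓ 110--✓ 111--✓
Round 3: 1-1-- 11---
PIs = {-0101, -1-00, -10-0, -101-, 00-01, 1--00, 1--11, 1-1--, 11---}
Coverage chart:
  m1: 00-01 ←essential
  m5: -0101,00-01
  m8: -1-00,-10-0
  m10: -10-0,-101-
  m11: -101- ←essential
  m16: 1--00 ←essential
  m19: 1--11 ←essential
  m20: 1--00,1-1--
  m21: -0101,1-1--
  m23: 1--11,1-1--
  m24: -1-00,-10-0,1--00,11---
  m25: 11--- ←essential
  m27: -101-,1--11,11---
  m28: -1-00,1--00,1-1--,11---
  m29: 1-1--,11---
  m30: 1-1--,11---
  m31: 1--11,1-1--,11---
Essential: -101-, 00-01, 1--00, 1--11, 11---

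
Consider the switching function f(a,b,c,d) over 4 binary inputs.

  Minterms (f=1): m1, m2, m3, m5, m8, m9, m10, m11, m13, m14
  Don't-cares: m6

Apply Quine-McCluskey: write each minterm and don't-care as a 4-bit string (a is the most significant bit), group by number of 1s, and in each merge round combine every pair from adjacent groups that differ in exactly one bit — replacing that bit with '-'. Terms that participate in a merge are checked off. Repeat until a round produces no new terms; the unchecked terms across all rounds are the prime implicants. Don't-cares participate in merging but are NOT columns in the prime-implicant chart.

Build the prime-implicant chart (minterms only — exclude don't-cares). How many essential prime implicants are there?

size-2^0 implicants → 0001(✓)  0010(✓)  0011(✓)  0101(✓)  0110(✓)  1000(✓)  1001(✓)  1010(✓)  1011(✓)  1101(✓)  1110(✓)
size-2^1 implicants → -001(✓)  -010(✓)  -011(✓)  -101(✓)  -110(✓)  0-01(✓)  0-10(✓)  00-1(✓)  001-(✓)  1-01(✓)  1-10(✓)  10-0(✓)  10-1(✓)  100-(✓)  101-(✓)
size-2^2 implicants → --01  --10  -0-1  -01-  10--
Unchecked terms (primes): --01, --10, -0-1, -01-, 10--
Minterm coverage:
  m1 ⊆ --01,-0-1
  m2 ⊆ --10,-01-
  m3 ⊆ -0-1,-01-
  m5 ⊆ --01 [E]
  m8 ⊆ 10-- [E]
  m9 ⊆ --01,-0-1,10--
  m10 ⊆ --10,-01-,10--
  m11 ⊆ -0-1,-01-,10--
  m13 ⊆ --01 [E]
  m14 ⊆ --10 [E]
E = {--01, --10, 10--}

3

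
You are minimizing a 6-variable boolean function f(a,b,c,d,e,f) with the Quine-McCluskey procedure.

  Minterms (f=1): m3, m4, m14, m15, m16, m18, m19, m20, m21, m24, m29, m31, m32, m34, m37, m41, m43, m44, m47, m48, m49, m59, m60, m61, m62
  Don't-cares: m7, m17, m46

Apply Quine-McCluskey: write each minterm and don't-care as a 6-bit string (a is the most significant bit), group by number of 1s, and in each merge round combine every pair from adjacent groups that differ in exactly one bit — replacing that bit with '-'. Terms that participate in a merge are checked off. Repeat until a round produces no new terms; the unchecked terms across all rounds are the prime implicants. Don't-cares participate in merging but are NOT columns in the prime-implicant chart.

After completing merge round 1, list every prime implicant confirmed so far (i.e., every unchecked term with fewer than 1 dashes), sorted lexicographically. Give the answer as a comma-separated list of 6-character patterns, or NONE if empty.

[col 0] 000011*, 000100*, 000111*, 001110*, 001111*, 010000*, 010001*, 010010*, 010011*, 010100*, 010101*, 011000*, 011101*, 011111*, 100000*, 100010*, 100101, 101001*, 101011*, 101100*, 101110*, 101111*, 110000*, 110001*, 111011*, 111100*, 111101*, 111110*
[col 1] -01110*, -01111*, -10000*, -10001*, -11101, 0-0011, 0-0100, 0-1111, 00-111, 000-11, 00111-*, 01-000, 01-101, 010-00*, 010-01*, 0100-0*, 0100-1*, 01000-*, 01001-*, 01010-*, 0111-1, 1-0000, 1-1011, 1-1100*, 1-1110*, 1000-0, 101-11, 1010-1, 1011-0*, 10111-*, 11000-*, 1111-0*, 11110-
[col 2] -0111-, -1000-, 010-0-, 0100--, 1-11-0
Prime implicants: -0111-, -1000-, -11101, 0-0011, 0-0100, 0-1111, 00-111, 000-11, 01-000, 01-101, 010-0-, 0100--, 0111-1, 1-0000, 1-1011, 1-11-0, 1000-0, 100101, 101-11, 1010-1, 11110-

100101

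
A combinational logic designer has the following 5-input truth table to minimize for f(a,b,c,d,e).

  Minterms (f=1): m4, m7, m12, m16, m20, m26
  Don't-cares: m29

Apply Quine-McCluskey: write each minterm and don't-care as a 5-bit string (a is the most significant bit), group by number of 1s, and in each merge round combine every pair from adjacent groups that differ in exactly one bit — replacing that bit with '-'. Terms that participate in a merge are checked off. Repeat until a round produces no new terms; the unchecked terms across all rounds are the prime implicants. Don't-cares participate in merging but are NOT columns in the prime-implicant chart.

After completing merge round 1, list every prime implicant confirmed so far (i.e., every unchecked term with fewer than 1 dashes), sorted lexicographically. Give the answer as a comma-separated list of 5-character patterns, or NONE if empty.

00111, 11010, 11101

[col 0] 00100*, 00111, 01100*, 10000*, 10100*, 11010, 11101
[col 1] -0100, 0-100, 10-00
Prime implicants: -0100, 0-100, 00111, 10-00, 11010, 11101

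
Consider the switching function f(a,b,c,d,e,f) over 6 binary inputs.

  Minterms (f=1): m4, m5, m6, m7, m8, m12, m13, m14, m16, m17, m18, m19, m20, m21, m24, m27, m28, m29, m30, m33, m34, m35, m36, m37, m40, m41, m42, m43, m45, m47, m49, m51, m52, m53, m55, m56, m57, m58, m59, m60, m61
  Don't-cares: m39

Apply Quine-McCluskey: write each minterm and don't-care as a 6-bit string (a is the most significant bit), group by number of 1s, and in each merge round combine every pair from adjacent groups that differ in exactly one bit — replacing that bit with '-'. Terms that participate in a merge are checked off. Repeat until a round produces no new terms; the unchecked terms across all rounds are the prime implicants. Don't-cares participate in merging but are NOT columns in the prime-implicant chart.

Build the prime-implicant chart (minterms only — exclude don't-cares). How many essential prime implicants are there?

8

Round 0: 000100✓ 000101✓ 000110✓ 000111✓ 001000✓ 001100✓ 001101✓ 001110✓ 010000✓ 010001✓ 010010✓ 010011✓ 010100✓ 010101✓ 011000✓ 011011✓ 011100✓ 011101✓ 011110✓ 100001✓ 100010✓ 100011✓ 100100✓ 100101✓ 100111✓ 101000✓ 101001✓ 101010✓ 101011✓ 101101✓ 101111✓ 110001✓ 110011✓ 110100✓ 110101✓ 110111✓ 111000✓ 111001✓ 111010✓ 111011✓ 111100✓ 111101✓
Round 1: -00100✓ -00101✓ -00111✓ -01000✓ -01101✓ -10001✓ -10011✓ -10100✓ -10101✓ -11000✓ -11011✓ -11100✓ -11101✓ 0-0100✓ 0-0101✓ 0-1000✓ 0-1100✓ 0-1101✓ 0-1110✓ 00-100✓ 00-101✓ 00-110✓ 0001-0✓ 0001-1✓ 00010-✓ 00011-✓ 001-00✓ 0011-0✓ 00110-✓ 01-000✓ 01-011✓ 01-100✓ 01-101✓ 010-00✓ 010-01✓ 0100-0✓ 0100-1✓ 01000-✓ 01001-✓ 01010-✓ 011-00✓ 0111-0✓ 01110-✓ 1-0001✓ 1-0011✓ 1-0100✓ 1-0101✓ 1-0111✓ 1-1000✓ 1-1001✓ 1-1010✓ 1-1011✓ 1-1101✓ 10-001✓ 10-010✓ 10-011✓ 10-101✓ 10-111✓ 100-01✓ 100-11✓ 1000-1✓ 10001-✓ 1001-1✓ 10010-✓ 101-01✓ 101-11✓ 1010-0✓ 1010-1✓ 10100-✓ 10101-✓ 1011-1✓ 11-001✓ 11-011✓ 11-100✓ 11-101✓ 110-01✓ 110-11✓ 1100-1✓ 1101-1✓ 11010-✓ 111-00✓ 111-01✓ 1110-0✓ 1110-1✓ 11100-✓ 11101-✓ 11110-✓
Round 2: --0100✓ --0101✓ --1000 --1101✓ -0-101✓ -001-1 -0010-✓ -1-011 -1-100✓ -1-101✓ -10-01 -100-1 -1010-✓ -11-00 -1110-✓ 0--100✓ 0--101✓ 0-010-✓ 0-1-00 0-11-0 0-110-✓ 00-1-0 00-10-✓ 0001-- 01--00 01-10-✓ 010-0- 0100-- 1--001✓ 1--011✓ 1--101✓ 1-0-01✓ 1-0-11✓ 1-00-1✓ 1-01-1✓ 1-010-✓ 1-1-01✓ 1-10-0✓ 1-10-1✓ 1-100-✓ 1-101-✓ 10--01✓ 10--11✓ 10-0-1✓ 10-01- 10-1-1✓ 100--1✓ 101--1✓ 1010--✓ 11--01✓ 11-0-1✓ 11-10-✓ 110--1✓ 111-0- 1110--✓
Round 3: ---101 --010- -1-10- 0--10- 1---01 1--0-1 1-0--1 1-10-- 10---1
PIs = {---101, --010-, --1000, -001-1, -1-011, -1-10-, -10-01, -100-1, -11-00, 0--10-, 0-1-00, 0-11-0, 00-1-0, 0001--, 01--00, 010-0-, 0100--, 1---01, 1--0-1, 1-0--1, 1-10--, 10---1, 10-01-, 111-0-}
Coverage chart:
  m4: --010-,0--10-,00-1-0,0001--
  m5: ---101,--010-,-001-1,0--10-,0001--
  m6: 00-1-0,0001--
  m7: -001-1,0001--
  m8: --1000,0-1-00
  m12: 0--10-,0-1-00,0-11-0,00-1-0
  m13: ---101,0--10-
  m14: 0-11-0,00-1-0
  m16: 01--00,010-0-,0100--
  m17: -10-01,-100-1,010-0-,0100--
  m18: 0100-- ←essential
  m19: -1-011,-100-1,0100--
  m20: --010-,-1-10-,0--10-,01--00,010-0-
  m21: ---101,--010-,-1-10-,-10-01,0--10-,010-0-
  m24: --1000,-11-00,0-1-00,01--00
  m27: -1-011 ←essential
  m28: -1-10-,-11-00,0--10-,0-1-00,0-11-0,01--00
  m29: ---101,-1-10-,0--10-
  m30: 0-11-0 ←essential
  m33: 1---01,1--0-1,1-0--1,10---1
  m34: 10-01- ←essential
  m35: 1--0-1,1-0--1,10---1,10-01-
  m36: --010- ←essential
  m37: ---101,--010-,-001-1,1---01,1-0--1,10---1
  m40: --1000,1-10--
  m41: 1---01,1--0-1,1-10--,10---1
  m42: 1-10--,10-01-
  m43: 1--0-1,1-10--,10---1,10-01-
  m45: ---101,1---01,10---1
  m47: 10---1 ←essential
  m49: -10-01,-100-1,1---01,1--0-1,1-0--1
  m51: -1-011,-100-1,1--0-1,1-0--1
  m52: --010-,-1-10-
  m53: ---101,--010-,-1-10-,-10-01,1---01,1-0--1
  m55: 1-0--1 ←essential
  m56: --1000,-11-00,1-10--,111-0-
  m57: 1---01,1--0-1,1-10--,111-0-
  m58: 1-10-- ←essential
  m59: -1-011,1--0-1,1-10--
  m60: -1-10-,-11-00,111-0-
  m61: ---101,-1-10-,1---01,111-0-
Essential: --010-, -1-011, 0-11-0, 0100--, 1-0--1, 1-10--, 10---1, 10-01-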